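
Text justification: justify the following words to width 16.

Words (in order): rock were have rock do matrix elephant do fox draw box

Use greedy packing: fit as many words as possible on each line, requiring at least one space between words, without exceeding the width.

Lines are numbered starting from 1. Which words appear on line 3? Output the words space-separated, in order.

Answer: elephant do fox

Derivation:
Line 1: ['rock', 'were', 'have'] (min_width=14, slack=2)
Line 2: ['rock', 'do', 'matrix'] (min_width=14, slack=2)
Line 3: ['elephant', 'do', 'fox'] (min_width=15, slack=1)
Line 4: ['draw', 'box'] (min_width=8, slack=8)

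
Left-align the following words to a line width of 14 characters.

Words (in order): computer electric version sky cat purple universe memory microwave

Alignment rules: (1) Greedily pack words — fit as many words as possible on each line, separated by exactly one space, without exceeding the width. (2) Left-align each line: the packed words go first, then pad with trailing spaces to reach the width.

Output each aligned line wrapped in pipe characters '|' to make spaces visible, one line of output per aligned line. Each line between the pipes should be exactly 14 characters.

Answer: |computer      |
|electric      |
|version sky   |
|cat purple    |
|universe      |
|memory        |
|microwave     |

Derivation:
Line 1: ['computer'] (min_width=8, slack=6)
Line 2: ['electric'] (min_width=8, slack=6)
Line 3: ['version', 'sky'] (min_width=11, slack=3)
Line 4: ['cat', 'purple'] (min_width=10, slack=4)
Line 5: ['universe'] (min_width=8, slack=6)
Line 6: ['memory'] (min_width=6, slack=8)
Line 7: ['microwave'] (min_width=9, slack=5)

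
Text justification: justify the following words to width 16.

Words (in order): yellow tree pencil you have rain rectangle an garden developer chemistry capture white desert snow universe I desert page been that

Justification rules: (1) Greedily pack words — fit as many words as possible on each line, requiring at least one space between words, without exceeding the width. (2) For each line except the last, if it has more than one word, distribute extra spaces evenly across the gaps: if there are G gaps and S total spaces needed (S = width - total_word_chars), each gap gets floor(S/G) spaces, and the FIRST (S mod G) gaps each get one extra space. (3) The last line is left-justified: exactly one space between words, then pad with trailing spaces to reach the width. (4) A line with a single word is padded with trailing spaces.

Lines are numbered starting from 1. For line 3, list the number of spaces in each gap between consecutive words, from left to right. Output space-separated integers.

Line 1: ['yellow', 'tree'] (min_width=11, slack=5)
Line 2: ['pencil', 'you', 'have'] (min_width=15, slack=1)
Line 3: ['rain', 'rectangle'] (min_width=14, slack=2)
Line 4: ['an', 'garden'] (min_width=9, slack=7)
Line 5: ['developer'] (min_width=9, slack=7)
Line 6: ['chemistry'] (min_width=9, slack=7)
Line 7: ['capture', 'white'] (min_width=13, slack=3)
Line 8: ['desert', 'snow'] (min_width=11, slack=5)
Line 9: ['universe', 'I'] (min_width=10, slack=6)
Line 10: ['desert', 'page', 'been'] (min_width=16, slack=0)
Line 11: ['that'] (min_width=4, slack=12)

Answer: 3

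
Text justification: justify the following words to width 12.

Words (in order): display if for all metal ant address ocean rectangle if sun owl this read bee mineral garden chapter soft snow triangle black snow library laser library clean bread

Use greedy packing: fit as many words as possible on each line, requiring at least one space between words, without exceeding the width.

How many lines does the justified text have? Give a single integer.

Line 1: ['display', 'if'] (min_width=10, slack=2)
Line 2: ['for', 'all'] (min_width=7, slack=5)
Line 3: ['metal', 'ant'] (min_width=9, slack=3)
Line 4: ['address'] (min_width=7, slack=5)
Line 5: ['ocean'] (min_width=5, slack=7)
Line 6: ['rectangle', 'if'] (min_width=12, slack=0)
Line 7: ['sun', 'owl', 'this'] (min_width=12, slack=0)
Line 8: ['read', 'bee'] (min_width=8, slack=4)
Line 9: ['mineral'] (min_width=7, slack=5)
Line 10: ['garden'] (min_width=6, slack=6)
Line 11: ['chapter', 'soft'] (min_width=12, slack=0)
Line 12: ['snow'] (min_width=4, slack=8)
Line 13: ['triangle'] (min_width=8, slack=4)
Line 14: ['black', 'snow'] (min_width=10, slack=2)
Line 15: ['library'] (min_width=7, slack=5)
Line 16: ['laser'] (min_width=5, slack=7)
Line 17: ['library'] (min_width=7, slack=5)
Line 18: ['clean', 'bread'] (min_width=11, slack=1)
Total lines: 18

Answer: 18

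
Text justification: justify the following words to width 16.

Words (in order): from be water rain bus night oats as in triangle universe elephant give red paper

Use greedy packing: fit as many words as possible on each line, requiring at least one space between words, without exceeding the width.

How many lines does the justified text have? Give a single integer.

Answer: 7

Derivation:
Line 1: ['from', 'be', 'water'] (min_width=13, slack=3)
Line 2: ['rain', 'bus', 'night'] (min_width=14, slack=2)
Line 3: ['oats', 'as', 'in'] (min_width=10, slack=6)
Line 4: ['triangle'] (min_width=8, slack=8)
Line 5: ['universe'] (min_width=8, slack=8)
Line 6: ['elephant', 'give'] (min_width=13, slack=3)
Line 7: ['red', 'paper'] (min_width=9, slack=7)
Total lines: 7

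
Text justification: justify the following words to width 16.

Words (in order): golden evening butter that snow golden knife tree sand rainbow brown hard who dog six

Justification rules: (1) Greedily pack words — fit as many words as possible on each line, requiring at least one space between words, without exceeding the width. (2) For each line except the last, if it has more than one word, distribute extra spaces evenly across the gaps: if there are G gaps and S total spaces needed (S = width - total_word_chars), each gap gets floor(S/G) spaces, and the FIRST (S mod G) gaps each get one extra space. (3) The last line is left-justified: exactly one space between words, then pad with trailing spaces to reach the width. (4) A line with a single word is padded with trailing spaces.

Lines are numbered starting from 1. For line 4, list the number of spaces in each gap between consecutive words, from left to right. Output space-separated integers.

Line 1: ['golden', 'evening'] (min_width=14, slack=2)
Line 2: ['butter', 'that', 'snow'] (min_width=16, slack=0)
Line 3: ['golden', 'knife'] (min_width=12, slack=4)
Line 4: ['tree', 'sand'] (min_width=9, slack=7)
Line 5: ['rainbow', 'brown'] (min_width=13, slack=3)
Line 6: ['hard', 'who', 'dog', 'six'] (min_width=16, slack=0)

Answer: 8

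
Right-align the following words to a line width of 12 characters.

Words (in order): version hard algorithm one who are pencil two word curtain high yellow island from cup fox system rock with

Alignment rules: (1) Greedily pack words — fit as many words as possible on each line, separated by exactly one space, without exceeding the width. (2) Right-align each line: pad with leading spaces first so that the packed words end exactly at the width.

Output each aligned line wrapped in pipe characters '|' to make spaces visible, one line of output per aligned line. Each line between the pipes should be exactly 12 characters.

Answer: |version hard|
|   algorithm|
| one who are|
|  pencil two|
|word curtain|
| high yellow|
| island from|
|     cup fox|
| system rock|
|        with|

Derivation:
Line 1: ['version', 'hard'] (min_width=12, slack=0)
Line 2: ['algorithm'] (min_width=9, slack=3)
Line 3: ['one', 'who', 'are'] (min_width=11, slack=1)
Line 4: ['pencil', 'two'] (min_width=10, slack=2)
Line 5: ['word', 'curtain'] (min_width=12, slack=0)
Line 6: ['high', 'yellow'] (min_width=11, slack=1)
Line 7: ['island', 'from'] (min_width=11, slack=1)
Line 8: ['cup', 'fox'] (min_width=7, slack=5)
Line 9: ['system', 'rock'] (min_width=11, slack=1)
Line 10: ['with'] (min_width=4, slack=8)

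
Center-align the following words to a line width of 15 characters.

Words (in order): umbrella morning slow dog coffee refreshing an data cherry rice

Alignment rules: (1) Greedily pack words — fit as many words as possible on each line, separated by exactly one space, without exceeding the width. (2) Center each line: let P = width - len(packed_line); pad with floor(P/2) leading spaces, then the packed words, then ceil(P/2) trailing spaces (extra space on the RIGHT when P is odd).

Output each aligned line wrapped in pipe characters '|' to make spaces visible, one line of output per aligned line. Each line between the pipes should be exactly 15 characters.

Answer: |   umbrella    |
| morning slow  |
|  dog coffee   |
| refreshing an |
|  data cherry  |
|     rice      |

Derivation:
Line 1: ['umbrella'] (min_width=8, slack=7)
Line 2: ['morning', 'slow'] (min_width=12, slack=3)
Line 3: ['dog', 'coffee'] (min_width=10, slack=5)
Line 4: ['refreshing', 'an'] (min_width=13, slack=2)
Line 5: ['data', 'cherry'] (min_width=11, slack=4)
Line 6: ['rice'] (min_width=4, slack=11)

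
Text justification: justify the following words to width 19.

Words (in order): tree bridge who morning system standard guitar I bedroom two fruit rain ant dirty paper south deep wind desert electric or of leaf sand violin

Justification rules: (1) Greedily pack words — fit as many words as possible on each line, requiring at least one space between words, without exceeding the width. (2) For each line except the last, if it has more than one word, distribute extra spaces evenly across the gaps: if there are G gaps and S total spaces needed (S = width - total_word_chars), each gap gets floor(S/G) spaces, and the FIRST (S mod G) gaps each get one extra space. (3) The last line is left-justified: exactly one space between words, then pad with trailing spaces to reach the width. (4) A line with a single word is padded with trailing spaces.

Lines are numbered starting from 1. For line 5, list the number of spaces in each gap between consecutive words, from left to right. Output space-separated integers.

Answer: 4 3

Derivation:
Line 1: ['tree', 'bridge', 'who'] (min_width=15, slack=4)
Line 2: ['morning', 'system'] (min_width=14, slack=5)
Line 3: ['standard', 'guitar', 'I'] (min_width=17, slack=2)
Line 4: ['bedroom', 'two', 'fruit'] (min_width=17, slack=2)
Line 5: ['rain', 'ant', 'dirty'] (min_width=14, slack=5)
Line 6: ['paper', 'south', 'deep'] (min_width=16, slack=3)
Line 7: ['wind', 'desert'] (min_width=11, slack=8)
Line 8: ['electric', 'or', 'of', 'leaf'] (min_width=19, slack=0)
Line 9: ['sand', 'violin'] (min_width=11, slack=8)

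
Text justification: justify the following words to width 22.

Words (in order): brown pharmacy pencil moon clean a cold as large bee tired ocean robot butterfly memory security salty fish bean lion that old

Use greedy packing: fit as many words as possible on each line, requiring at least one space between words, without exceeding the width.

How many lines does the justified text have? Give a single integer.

Answer: 6

Derivation:
Line 1: ['brown', 'pharmacy', 'pencil'] (min_width=21, slack=1)
Line 2: ['moon', 'clean', 'a', 'cold', 'as'] (min_width=20, slack=2)
Line 3: ['large', 'bee', 'tired', 'ocean'] (min_width=21, slack=1)
Line 4: ['robot', 'butterfly', 'memory'] (min_width=22, slack=0)
Line 5: ['security', 'salty', 'fish'] (min_width=19, slack=3)
Line 6: ['bean', 'lion', 'that', 'old'] (min_width=18, slack=4)
Total lines: 6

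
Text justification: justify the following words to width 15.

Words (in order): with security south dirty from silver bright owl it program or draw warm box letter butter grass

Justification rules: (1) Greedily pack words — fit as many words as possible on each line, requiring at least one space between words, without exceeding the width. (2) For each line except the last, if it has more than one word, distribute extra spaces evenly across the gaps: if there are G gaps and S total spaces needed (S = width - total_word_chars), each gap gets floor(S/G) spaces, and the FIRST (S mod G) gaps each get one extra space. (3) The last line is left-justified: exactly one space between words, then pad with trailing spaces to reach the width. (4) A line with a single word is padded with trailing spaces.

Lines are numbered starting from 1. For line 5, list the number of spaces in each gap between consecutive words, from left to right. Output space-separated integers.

Line 1: ['with', 'security'] (min_width=13, slack=2)
Line 2: ['south', 'dirty'] (min_width=11, slack=4)
Line 3: ['from', 'silver'] (min_width=11, slack=4)
Line 4: ['bright', 'owl', 'it'] (min_width=13, slack=2)
Line 5: ['program', 'or', 'draw'] (min_width=15, slack=0)
Line 6: ['warm', 'box', 'letter'] (min_width=15, slack=0)
Line 7: ['butter', 'grass'] (min_width=12, slack=3)

Answer: 1 1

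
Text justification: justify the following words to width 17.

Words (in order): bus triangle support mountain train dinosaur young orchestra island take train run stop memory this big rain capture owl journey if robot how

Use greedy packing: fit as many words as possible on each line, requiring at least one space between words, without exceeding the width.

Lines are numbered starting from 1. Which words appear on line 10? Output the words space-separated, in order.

Answer: how

Derivation:
Line 1: ['bus', 'triangle'] (min_width=12, slack=5)
Line 2: ['support', 'mountain'] (min_width=16, slack=1)
Line 3: ['train', 'dinosaur'] (min_width=14, slack=3)
Line 4: ['young', 'orchestra'] (min_width=15, slack=2)
Line 5: ['island', 'take', 'train'] (min_width=17, slack=0)
Line 6: ['run', 'stop', 'memory'] (min_width=15, slack=2)
Line 7: ['this', 'big', 'rain'] (min_width=13, slack=4)
Line 8: ['capture', 'owl'] (min_width=11, slack=6)
Line 9: ['journey', 'if', 'robot'] (min_width=16, slack=1)
Line 10: ['how'] (min_width=3, slack=14)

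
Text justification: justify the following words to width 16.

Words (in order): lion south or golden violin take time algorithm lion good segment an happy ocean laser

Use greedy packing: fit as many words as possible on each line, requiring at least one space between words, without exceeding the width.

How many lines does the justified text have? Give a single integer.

Answer: 7

Derivation:
Line 1: ['lion', 'south', 'or'] (min_width=13, slack=3)
Line 2: ['golden', 'violin'] (min_width=13, slack=3)
Line 3: ['take', 'time'] (min_width=9, slack=7)
Line 4: ['algorithm', 'lion'] (min_width=14, slack=2)
Line 5: ['good', 'segment', 'an'] (min_width=15, slack=1)
Line 6: ['happy', 'ocean'] (min_width=11, slack=5)
Line 7: ['laser'] (min_width=5, slack=11)
Total lines: 7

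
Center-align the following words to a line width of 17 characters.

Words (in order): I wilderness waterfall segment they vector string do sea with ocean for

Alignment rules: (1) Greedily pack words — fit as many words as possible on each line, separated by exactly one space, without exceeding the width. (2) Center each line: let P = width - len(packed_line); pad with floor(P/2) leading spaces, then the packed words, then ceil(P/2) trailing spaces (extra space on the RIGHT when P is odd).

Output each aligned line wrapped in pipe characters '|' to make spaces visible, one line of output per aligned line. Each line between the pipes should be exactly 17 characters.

Line 1: ['I', 'wilderness'] (min_width=12, slack=5)
Line 2: ['waterfall', 'segment'] (min_width=17, slack=0)
Line 3: ['they', 'vector'] (min_width=11, slack=6)
Line 4: ['string', 'do', 'sea'] (min_width=13, slack=4)
Line 5: ['with', 'ocean', 'for'] (min_width=14, slack=3)

Answer: |  I wilderness   |
|waterfall segment|
|   they vector   |
|  string do sea  |
| with ocean for  |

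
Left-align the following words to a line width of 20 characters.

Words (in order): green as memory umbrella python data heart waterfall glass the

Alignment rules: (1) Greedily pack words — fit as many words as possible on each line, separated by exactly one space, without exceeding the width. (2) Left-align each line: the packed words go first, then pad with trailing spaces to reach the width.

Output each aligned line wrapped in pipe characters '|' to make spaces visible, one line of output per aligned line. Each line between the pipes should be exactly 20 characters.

Line 1: ['green', 'as', 'memory'] (min_width=15, slack=5)
Line 2: ['umbrella', 'python', 'data'] (min_width=20, slack=0)
Line 3: ['heart', 'waterfall'] (min_width=15, slack=5)
Line 4: ['glass', 'the'] (min_width=9, slack=11)

Answer: |green as memory     |
|umbrella python data|
|heart waterfall     |
|glass the           |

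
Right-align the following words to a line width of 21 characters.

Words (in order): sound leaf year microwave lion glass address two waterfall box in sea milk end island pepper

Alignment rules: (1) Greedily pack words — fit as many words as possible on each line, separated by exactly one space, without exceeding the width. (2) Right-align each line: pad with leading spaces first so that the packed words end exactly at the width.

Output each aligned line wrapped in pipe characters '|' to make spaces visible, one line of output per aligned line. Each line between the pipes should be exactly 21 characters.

Line 1: ['sound', 'leaf', 'year'] (min_width=15, slack=6)
Line 2: ['microwave', 'lion', 'glass'] (min_width=20, slack=1)
Line 3: ['address', 'two', 'waterfall'] (min_width=21, slack=0)
Line 4: ['box', 'in', 'sea', 'milk', 'end'] (min_width=19, slack=2)
Line 5: ['island', 'pepper'] (min_width=13, slack=8)

Answer: |      sound leaf year|
| microwave lion glass|
|address two waterfall|
|  box in sea milk end|
|        island pepper|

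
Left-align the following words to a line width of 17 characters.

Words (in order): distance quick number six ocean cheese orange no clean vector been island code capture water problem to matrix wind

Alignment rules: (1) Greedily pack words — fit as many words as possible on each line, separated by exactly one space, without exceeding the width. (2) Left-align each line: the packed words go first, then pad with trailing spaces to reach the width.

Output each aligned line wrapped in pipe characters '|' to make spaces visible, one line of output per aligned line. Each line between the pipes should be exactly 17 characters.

Answer: |distance quick   |
|number six ocean |
|cheese orange no |
|clean vector been|
|island code      |
|capture water    |
|problem to matrix|
|wind             |

Derivation:
Line 1: ['distance', 'quick'] (min_width=14, slack=3)
Line 2: ['number', 'six', 'ocean'] (min_width=16, slack=1)
Line 3: ['cheese', 'orange', 'no'] (min_width=16, slack=1)
Line 4: ['clean', 'vector', 'been'] (min_width=17, slack=0)
Line 5: ['island', 'code'] (min_width=11, slack=6)
Line 6: ['capture', 'water'] (min_width=13, slack=4)
Line 7: ['problem', 'to', 'matrix'] (min_width=17, slack=0)
Line 8: ['wind'] (min_width=4, slack=13)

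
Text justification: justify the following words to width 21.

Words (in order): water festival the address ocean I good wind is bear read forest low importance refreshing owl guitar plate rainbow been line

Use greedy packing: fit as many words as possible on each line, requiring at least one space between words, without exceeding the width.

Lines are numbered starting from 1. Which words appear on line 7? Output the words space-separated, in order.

Line 1: ['water', 'festival', 'the'] (min_width=18, slack=3)
Line 2: ['address', 'ocean', 'I', 'good'] (min_width=20, slack=1)
Line 3: ['wind', 'is', 'bear', 'read'] (min_width=17, slack=4)
Line 4: ['forest', 'low', 'importance'] (min_width=21, slack=0)
Line 5: ['refreshing', 'owl', 'guitar'] (min_width=21, slack=0)
Line 6: ['plate', 'rainbow', 'been'] (min_width=18, slack=3)
Line 7: ['line'] (min_width=4, slack=17)

Answer: line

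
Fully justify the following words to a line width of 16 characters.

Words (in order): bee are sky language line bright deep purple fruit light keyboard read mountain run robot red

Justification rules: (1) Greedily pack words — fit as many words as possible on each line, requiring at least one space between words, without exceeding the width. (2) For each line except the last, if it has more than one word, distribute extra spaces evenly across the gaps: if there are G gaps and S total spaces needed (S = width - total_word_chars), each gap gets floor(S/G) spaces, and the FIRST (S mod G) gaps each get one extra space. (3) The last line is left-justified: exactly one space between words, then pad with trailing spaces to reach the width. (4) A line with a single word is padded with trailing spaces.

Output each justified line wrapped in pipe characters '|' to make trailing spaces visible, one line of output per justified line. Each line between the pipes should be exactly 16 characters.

Line 1: ['bee', 'are', 'sky'] (min_width=11, slack=5)
Line 2: ['language', 'line'] (min_width=13, slack=3)
Line 3: ['bright', 'deep'] (min_width=11, slack=5)
Line 4: ['purple', 'fruit'] (min_width=12, slack=4)
Line 5: ['light', 'keyboard'] (min_width=14, slack=2)
Line 6: ['read', 'mountain'] (min_width=13, slack=3)
Line 7: ['run', 'robot', 'red'] (min_width=13, slack=3)

Answer: |bee    are   sky|
|language    line|
|bright      deep|
|purple     fruit|
|light   keyboard|
|read    mountain|
|run robot red   |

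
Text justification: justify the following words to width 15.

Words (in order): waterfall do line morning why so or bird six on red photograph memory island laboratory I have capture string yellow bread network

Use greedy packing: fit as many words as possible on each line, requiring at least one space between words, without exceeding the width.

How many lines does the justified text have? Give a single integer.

Line 1: ['waterfall', 'do'] (min_width=12, slack=3)
Line 2: ['line', 'morning'] (min_width=12, slack=3)
Line 3: ['why', 'so', 'or', 'bird'] (min_width=14, slack=1)
Line 4: ['six', 'on', 'red'] (min_width=10, slack=5)
Line 5: ['photograph'] (min_width=10, slack=5)
Line 6: ['memory', 'island'] (min_width=13, slack=2)
Line 7: ['laboratory', 'I'] (min_width=12, slack=3)
Line 8: ['have', 'capture'] (min_width=12, slack=3)
Line 9: ['string', 'yellow'] (min_width=13, slack=2)
Line 10: ['bread', 'network'] (min_width=13, slack=2)
Total lines: 10

Answer: 10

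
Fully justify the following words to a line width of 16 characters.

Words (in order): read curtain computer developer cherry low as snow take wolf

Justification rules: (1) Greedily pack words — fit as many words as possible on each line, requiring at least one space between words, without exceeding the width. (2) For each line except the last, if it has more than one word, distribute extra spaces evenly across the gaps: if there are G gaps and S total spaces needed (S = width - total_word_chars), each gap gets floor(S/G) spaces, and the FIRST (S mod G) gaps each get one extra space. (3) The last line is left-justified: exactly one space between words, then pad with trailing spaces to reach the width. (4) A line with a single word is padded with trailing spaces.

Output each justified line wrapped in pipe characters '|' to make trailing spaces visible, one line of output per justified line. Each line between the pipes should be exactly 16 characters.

Answer: |read     curtain|
|computer        |
|developer cherry|
|low as snow take|
|wolf            |

Derivation:
Line 1: ['read', 'curtain'] (min_width=12, slack=4)
Line 2: ['computer'] (min_width=8, slack=8)
Line 3: ['developer', 'cherry'] (min_width=16, slack=0)
Line 4: ['low', 'as', 'snow', 'take'] (min_width=16, slack=0)
Line 5: ['wolf'] (min_width=4, slack=12)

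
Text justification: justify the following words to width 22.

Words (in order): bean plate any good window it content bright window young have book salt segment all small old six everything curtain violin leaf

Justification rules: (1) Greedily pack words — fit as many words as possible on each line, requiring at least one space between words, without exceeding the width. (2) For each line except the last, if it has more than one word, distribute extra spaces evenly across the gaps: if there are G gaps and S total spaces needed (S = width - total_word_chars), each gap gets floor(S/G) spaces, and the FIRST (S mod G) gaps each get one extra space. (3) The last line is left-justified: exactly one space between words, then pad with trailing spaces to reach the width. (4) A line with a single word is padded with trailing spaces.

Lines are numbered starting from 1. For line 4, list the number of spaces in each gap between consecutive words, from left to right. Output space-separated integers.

Line 1: ['bean', 'plate', 'any', 'good'] (min_width=19, slack=3)
Line 2: ['window', 'it', 'content'] (min_width=17, slack=5)
Line 3: ['bright', 'window', 'young'] (min_width=19, slack=3)
Line 4: ['have', 'book', 'salt', 'segment'] (min_width=22, slack=0)
Line 5: ['all', 'small', 'old', 'six'] (min_width=17, slack=5)
Line 6: ['everything', 'curtain'] (min_width=18, slack=4)
Line 7: ['violin', 'leaf'] (min_width=11, slack=11)

Answer: 1 1 1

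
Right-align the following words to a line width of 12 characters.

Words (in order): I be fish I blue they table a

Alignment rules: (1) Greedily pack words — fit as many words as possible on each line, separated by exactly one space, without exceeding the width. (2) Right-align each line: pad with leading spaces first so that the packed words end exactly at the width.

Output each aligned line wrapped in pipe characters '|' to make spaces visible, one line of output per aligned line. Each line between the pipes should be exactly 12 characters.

Answer: | I be fish I|
|   blue they|
|     table a|

Derivation:
Line 1: ['I', 'be', 'fish', 'I'] (min_width=11, slack=1)
Line 2: ['blue', 'they'] (min_width=9, slack=3)
Line 3: ['table', 'a'] (min_width=7, slack=5)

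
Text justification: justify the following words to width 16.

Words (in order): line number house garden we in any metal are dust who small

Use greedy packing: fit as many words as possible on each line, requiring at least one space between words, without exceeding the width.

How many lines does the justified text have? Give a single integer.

Line 1: ['line', 'number'] (min_width=11, slack=5)
Line 2: ['house', 'garden', 'we'] (min_width=15, slack=1)
Line 3: ['in', 'any', 'metal', 'are'] (min_width=16, slack=0)
Line 4: ['dust', 'who', 'small'] (min_width=14, slack=2)
Total lines: 4

Answer: 4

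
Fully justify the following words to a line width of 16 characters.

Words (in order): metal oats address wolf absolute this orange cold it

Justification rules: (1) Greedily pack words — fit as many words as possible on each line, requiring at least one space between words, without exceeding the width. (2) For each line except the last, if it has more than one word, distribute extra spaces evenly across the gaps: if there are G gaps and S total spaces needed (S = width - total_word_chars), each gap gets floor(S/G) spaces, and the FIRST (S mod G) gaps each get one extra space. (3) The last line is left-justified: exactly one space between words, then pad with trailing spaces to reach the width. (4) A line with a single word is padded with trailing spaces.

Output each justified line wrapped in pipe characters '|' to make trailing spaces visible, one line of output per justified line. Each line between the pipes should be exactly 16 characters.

Line 1: ['metal', 'oats'] (min_width=10, slack=6)
Line 2: ['address', 'wolf'] (min_width=12, slack=4)
Line 3: ['absolute', 'this'] (min_width=13, slack=3)
Line 4: ['orange', 'cold', 'it'] (min_width=14, slack=2)

Answer: |metal       oats|
|address     wolf|
|absolute    this|
|orange cold it  |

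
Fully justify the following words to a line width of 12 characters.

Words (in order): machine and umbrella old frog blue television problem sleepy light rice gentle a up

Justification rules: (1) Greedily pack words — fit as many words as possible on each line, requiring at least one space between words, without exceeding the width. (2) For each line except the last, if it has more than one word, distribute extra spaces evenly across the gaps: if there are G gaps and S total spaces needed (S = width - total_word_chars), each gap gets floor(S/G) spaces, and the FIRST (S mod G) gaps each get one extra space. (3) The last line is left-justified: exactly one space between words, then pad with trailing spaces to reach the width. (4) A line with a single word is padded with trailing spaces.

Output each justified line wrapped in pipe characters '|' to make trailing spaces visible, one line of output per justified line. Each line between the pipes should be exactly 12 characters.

Answer: |machine  and|
|umbrella old|
|frog    blue|
|television  |
|problem     |
|sleepy light|
|rice  gentle|
|a up        |

Derivation:
Line 1: ['machine', 'and'] (min_width=11, slack=1)
Line 2: ['umbrella', 'old'] (min_width=12, slack=0)
Line 3: ['frog', 'blue'] (min_width=9, slack=3)
Line 4: ['television'] (min_width=10, slack=2)
Line 5: ['problem'] (min_width=7, slack=5)
Line 6: ['sleepy', 'light'] (min_width=12, slack=0)
Line 7: ['rice', 'gentle'] (min_width=11, slack=1)
Line 8: ['a', 'up'] (min_width=4, slack=8)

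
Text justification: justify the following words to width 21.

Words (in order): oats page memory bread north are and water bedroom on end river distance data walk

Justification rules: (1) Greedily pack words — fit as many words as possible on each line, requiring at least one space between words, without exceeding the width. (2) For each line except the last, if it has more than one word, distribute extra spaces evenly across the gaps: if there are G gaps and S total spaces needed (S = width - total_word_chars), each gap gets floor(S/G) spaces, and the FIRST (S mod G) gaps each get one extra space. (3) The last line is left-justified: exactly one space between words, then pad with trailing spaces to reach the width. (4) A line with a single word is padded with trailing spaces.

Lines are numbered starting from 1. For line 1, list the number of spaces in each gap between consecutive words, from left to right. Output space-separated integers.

Answer: 4 3

Derivation:
Line 1: ['oats', 'page', 'memory'] (min_width=16, slack=5)
Line 2: ['bread', 'north', 'are', 'and'] (min_width=19, slack=2)
Line 3: ['water', 'bedroom', 'on', 'end'] (min_width=20, slack=1)
Line 4: ['river', 'distance', 'data'] (min_width=19, slack=2)
Line 5: ['walk'] (min_width=4, slack=17)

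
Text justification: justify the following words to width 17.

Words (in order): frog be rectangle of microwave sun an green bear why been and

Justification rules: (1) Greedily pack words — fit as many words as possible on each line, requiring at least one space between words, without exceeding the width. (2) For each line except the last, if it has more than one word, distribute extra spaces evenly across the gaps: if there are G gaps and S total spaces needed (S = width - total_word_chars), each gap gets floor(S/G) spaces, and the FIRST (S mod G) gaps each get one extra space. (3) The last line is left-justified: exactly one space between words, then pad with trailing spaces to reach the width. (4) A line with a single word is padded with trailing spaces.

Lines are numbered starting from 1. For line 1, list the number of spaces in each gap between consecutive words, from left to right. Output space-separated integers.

Line 1: ['frog', 'be', 'rectangle'] (min_width=17, slack=0)
Line 2: ['of', 'microwave', 'sun'] (min_width=16, slack=1)
Line 3: ['an', 'green', 'bear', 'why'] (min_width=17, slack=0)
Line 4: ['been', 'and'] (min_width=8, slack=9)

Answer: 1 1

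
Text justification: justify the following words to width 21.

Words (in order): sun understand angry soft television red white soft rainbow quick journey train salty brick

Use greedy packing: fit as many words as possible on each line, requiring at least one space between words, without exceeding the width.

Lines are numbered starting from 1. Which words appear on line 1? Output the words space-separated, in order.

Line 1: ['sun', 'understand', 'angry'] (min_width=20, slack=1)
Line 2: ['soft', 'television', 'red'] (min_width=19, slack=2)
Line 3: ['white', 'soft', 'rainbow'] (min_width=18, slack=3)
Line 4: ['quick', 'journey', 'train'] (min_width=19, slack=2)
Line 5: ['salty', 'brick'] (min_width=11, slack=10)

Answer: sun understand angry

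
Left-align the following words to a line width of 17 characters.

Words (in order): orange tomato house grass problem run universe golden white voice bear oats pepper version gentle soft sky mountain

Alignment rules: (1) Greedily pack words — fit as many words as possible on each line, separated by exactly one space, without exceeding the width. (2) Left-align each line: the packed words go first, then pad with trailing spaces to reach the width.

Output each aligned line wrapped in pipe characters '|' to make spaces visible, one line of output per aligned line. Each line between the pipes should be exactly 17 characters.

Answer: |orange tomato    |
|house grass      |
|problem run      |
|universe golden  |
|white voice bear |
|oats pepper      |
|version gentle   |
|soft sky mountain|

Derivation:
Line 1: ['orange', 'tomato'] (min_width=13, slack=4)
Line 2: ['house', 'grass'] (min_width=11, slack=6)
Line 3: ['problem', 'run'] (min_width=11, slack=6)
Line 4: ['universe', 'golden'] (min_width=15, slack=2)
Line 5: ['white', 'voice', 'bear'] (min_width=16, slack=1)
Line 6: ['oats', 'pepper'] (min_width=11, slack=6)
Line 7: ['version', 'gentle'] (min_width=14, slack=3)
Line 8: ['soft', 'sky', 'mountain'] (min_width=17, slack=0)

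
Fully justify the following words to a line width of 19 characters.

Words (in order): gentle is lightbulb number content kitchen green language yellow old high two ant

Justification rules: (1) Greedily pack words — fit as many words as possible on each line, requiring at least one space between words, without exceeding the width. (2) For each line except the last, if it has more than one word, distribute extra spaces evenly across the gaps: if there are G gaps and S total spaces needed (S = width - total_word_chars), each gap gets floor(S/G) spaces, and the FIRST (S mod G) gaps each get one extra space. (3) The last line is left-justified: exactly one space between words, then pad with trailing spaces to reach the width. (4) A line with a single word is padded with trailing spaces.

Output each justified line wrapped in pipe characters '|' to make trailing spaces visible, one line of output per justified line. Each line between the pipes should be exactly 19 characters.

Answer: |gentle is lightbulb|
|number      content|
|kitchen       green|
|language yellow old|
|high two ant       |

Derivation:
Line 1: ['gentle', 'is', 'lightbulb'] (min_width=19, slack=0)
Line 2: ['number', 'content'] (min_width=14, slack=5)
Line 3: ['kitchen', 'green'] (min_width=13, slack=6)
Line 4: ['language', 'yellow', 'old'] (min_width=19, slack=0)
Line 5: ['high', 'two', 'ant'] (min_width=12, slack=7)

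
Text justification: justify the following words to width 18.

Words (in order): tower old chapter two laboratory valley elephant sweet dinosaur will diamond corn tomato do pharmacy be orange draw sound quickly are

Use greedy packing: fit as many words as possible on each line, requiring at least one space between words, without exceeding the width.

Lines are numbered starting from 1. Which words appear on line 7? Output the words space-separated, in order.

Line 1: ['tower', 'old', 'chapter'] (min_width=17, slack=1)
Line 2: ['two', 'laboratory'] (min_width=14, slack=4)
Line 3: ['valley', 'elephant'] (min_width=15, slack=3)
Line 4: ['sweet', 'dinosaur'] (min_width=14, slack=4)
Line 5: ['will', 'diamond', 'corn'] (min_width=17, slack=1)
Line 6: ['tomato', 'do', 'pharmacy'] (min_width=18, slack=0)
Line 7: ['be', 'orange', 'draw'] (min_width=14, slack=4)
Line 8: ['sound', 'quickly', 'are'] (min_width=17, slack=1)

Answer: be orange draw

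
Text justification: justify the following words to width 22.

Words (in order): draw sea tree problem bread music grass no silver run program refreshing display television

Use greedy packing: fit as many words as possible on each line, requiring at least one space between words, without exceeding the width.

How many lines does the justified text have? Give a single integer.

Line 1: ['draw', 'sea', 'tree', 'problem'] (min_width=21, slack=1)
Line 2: ['bread', 'music', 'grass', 'no'] (min_width=20, slack=2)
Line 3: ['silver', 'run', 'program'] (min_width=18, slack=4)
Line 4: ['refreshing', 'display'] (min_width=18, slack=4)
Line 5: ['television'] (min_width=10, slack=12)
Total lines: 5

Answer: 5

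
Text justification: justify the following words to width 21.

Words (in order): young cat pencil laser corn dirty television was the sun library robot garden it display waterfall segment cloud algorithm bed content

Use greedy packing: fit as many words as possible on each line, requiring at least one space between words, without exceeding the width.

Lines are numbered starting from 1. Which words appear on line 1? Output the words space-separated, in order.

Line 1: ['young', 'cat', 'pencil'] (min_width=16, slack=5)
Line 2: ['laser', 'corn', 'dirty'] (min_width=16, slack=5)
Line 3: ['television', 'was', 'the'] (min_width=18, slack=3)
Line 4: ['sun', 'library', 'robot'] (min_width=17, slack=4)
Line 5: ['garden', 'it', 'display'] (min_width=17, slack=4)
Line 6: ['waterfall', 'segment'] (min_width=17, slack=4)
Line 7: ['cloud', 'algorithm', 'bed'] (min_width=19, slack=2)
Line 8: ['content'] (min_width=7, slack=14)

Answer: young cat pencil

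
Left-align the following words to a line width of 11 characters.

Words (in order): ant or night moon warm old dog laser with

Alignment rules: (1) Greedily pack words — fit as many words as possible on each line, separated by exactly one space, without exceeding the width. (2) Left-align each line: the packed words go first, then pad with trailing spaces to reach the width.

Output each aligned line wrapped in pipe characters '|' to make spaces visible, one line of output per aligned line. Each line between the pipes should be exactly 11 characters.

Line 1: ['ant', 'or'] (min_width=6, slack=5)
Line 2: ['night', 'moon'] (min_width=10, slack=1)
Line 3: ['warm', 'old'] (min_width=8, slack=3)
Line 4: ['dog', 'laser'] (min_width=9, slack=2)
Line 5: ['with'] (min_width=4, slack=7)

Answer: |ant or     |
|night moon |
|warm old   |
|dog laser  |
|with       |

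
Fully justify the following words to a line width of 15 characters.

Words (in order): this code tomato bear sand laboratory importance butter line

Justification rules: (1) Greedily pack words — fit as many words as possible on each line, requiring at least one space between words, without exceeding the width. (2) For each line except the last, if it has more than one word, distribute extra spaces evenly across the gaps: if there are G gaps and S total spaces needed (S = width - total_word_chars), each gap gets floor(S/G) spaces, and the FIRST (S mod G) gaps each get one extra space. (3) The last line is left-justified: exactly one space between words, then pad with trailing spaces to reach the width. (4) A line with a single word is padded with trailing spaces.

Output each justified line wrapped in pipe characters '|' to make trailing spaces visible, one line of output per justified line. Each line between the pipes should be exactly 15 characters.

Line 1: ['this', 'code'] (min_width=9, slack=6)
Line 2: ['tomato', 'bear'] (min_width=11, slack=4)
Line 3: ['sand', 'laboratory'] (min_width=15, slack=0)
Line 4: ['importance'] (min_width=10, slack=5)
Line 5: ['butter', 'line'] (min_width=11, slack=4)

Answer: |this       code|
|tomato     bear|
|sand laboratory|
|importance     |
|butter line    |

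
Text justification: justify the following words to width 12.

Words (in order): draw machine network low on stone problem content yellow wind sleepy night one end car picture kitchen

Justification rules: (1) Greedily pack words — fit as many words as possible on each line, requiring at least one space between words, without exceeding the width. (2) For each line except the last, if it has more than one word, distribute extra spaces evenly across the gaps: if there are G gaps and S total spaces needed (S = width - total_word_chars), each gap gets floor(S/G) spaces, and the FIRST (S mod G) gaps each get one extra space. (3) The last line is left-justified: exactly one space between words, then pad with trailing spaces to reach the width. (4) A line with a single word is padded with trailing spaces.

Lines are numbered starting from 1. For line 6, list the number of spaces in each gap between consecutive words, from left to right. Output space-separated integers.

Answer: 2

Derivation:
Line 1: ['draw', 'machine'] (min_width=12, slack=0)
Line 2: ['network', 'low'] (min_width=11, slack=1)
Line 3: ['on', 'stone'] (min_width=8, slack=4)
Line 4: ['problem'] (min_width=7, slack=5)
Line 5: ['content'] (min_width=7, slack=5)
Line 6: ['yellow', 'wind'] (min_width=11, slack=1)
Line 7: ['sleepy', 'night'] (min_width=12, slack=0)
Line 8: ['one', 'end', 'car'] (min_width=11, slack=1)
Line 9: ['picture'] (min_width=7, slack=5)
Line 10: ['kitchen'] (min_width=7, slack=5)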